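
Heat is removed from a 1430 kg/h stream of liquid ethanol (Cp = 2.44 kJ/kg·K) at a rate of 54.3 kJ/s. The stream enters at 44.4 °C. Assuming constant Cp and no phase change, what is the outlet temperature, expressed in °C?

T_out = -11.6 °C

Q = 54.3 kJ/s = 195480 kJ/h
ΔT = Q/(ṁ·Cp) = 195480/(1430×2.44) = 56.024 K
T_out = 44.4 − 56.024 = -11.624 °C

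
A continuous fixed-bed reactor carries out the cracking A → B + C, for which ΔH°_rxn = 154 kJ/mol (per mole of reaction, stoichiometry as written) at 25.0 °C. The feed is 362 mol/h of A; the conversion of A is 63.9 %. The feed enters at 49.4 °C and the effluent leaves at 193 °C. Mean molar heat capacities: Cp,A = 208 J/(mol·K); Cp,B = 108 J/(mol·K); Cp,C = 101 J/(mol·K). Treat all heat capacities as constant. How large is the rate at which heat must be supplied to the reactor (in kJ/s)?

Extent of reaction ξ = 0.639 × 362 = 231.32 mol/h
Reaction term: ξ·ΔH°_rxn = 231.32 × 154 = 35623 kJ/h
Sensible, feed 49.4→25 °C: -1837.2 kJ/h
Outlet flows (mol/h): A 130.68, B 231.32, C 231.32
Sensible, products 25→193 °C: 12689 kJ/h
Q = ΔH = 46474 kJ/h = 12.91 kW
Heat supplied = 12.91 kJ/s

Q_in = 12.9 kJ/s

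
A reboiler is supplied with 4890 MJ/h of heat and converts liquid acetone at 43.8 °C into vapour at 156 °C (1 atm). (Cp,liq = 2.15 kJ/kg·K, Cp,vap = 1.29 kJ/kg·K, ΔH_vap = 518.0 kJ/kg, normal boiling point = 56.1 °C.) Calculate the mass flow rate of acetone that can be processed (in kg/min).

Δh = 2.15×(56.1−43.8) + 518.0 + 1.29×(156−56.1) = 673.32 kJ/kg
Q = 4890 MJ/h = 1358.3 kJ/s = 81500 kJ/min
ṁ = Q/Δh = 81500 / 673.32 = 121.04 kg/min

ṁ = 121 kg/min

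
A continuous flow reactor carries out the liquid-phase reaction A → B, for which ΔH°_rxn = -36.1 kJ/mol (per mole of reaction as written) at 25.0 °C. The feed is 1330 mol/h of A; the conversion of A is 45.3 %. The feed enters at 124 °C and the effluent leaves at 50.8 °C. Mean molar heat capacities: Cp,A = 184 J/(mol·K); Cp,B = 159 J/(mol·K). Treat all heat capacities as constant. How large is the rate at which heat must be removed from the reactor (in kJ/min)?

Extent of reaction ξ = 0.453 × 1330 = 602.49 mol/h
Reaction term: ξ·ΔH°_rxn = 602.49 × -36.1 = -21750 kJ/h
Sensible, feed 124→25 °C: -24227 kJ/h
Outlet flows (mol/h): A 727.51, B 602.49
Sensible, products 25→50.8 °C: 5925.2 kJ/h
Q = ΔH = -40052 kJ/h = -11.126 kW
Heat removed = 667.53 kJ/min

Q_out = 668 kJ/min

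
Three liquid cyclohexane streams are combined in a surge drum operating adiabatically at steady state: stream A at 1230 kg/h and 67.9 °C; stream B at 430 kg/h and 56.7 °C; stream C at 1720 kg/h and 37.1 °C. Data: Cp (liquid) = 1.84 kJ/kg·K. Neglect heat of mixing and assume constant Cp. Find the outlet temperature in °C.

Adiabatic, steady state ⇒ Σ ṁᵢCp,ᵢ(T_out − Tᵢ) = 0
Σ ṁᵢCp,ᵢTᵢ = 1230×1.84×67.9 + 430×1.84×56.7 + 1720×1.84×37.1 = 315950
Σ ṁᵢCp,ᵢ = 1230×1.84 + 430×1.84 + 1720×1.84 = 6219.2
T_out = 315950 / 6219.2 = 50.802 °C

T_out = 50.8 °C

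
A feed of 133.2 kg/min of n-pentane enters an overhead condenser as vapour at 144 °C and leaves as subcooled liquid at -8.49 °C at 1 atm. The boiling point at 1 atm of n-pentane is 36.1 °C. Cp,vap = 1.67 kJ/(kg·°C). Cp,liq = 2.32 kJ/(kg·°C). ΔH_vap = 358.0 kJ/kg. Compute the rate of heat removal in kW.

Q_c = 1420 kW

vapour 144→36.1 °C: -180.19 kJ/kg
condensation at 36.1 °C: -358 kJ/kg
liquid 36.1→-8.49 °C: -103.45 kJ/kg
Δh = -180.19 + -358 + -103.45 = -641.64 kJ/kg
Q = ṁ·Δh = 133.2 kg/min × -641.64 kJ/kg = -85467 kJ/min
|Q| = 1424.4 kW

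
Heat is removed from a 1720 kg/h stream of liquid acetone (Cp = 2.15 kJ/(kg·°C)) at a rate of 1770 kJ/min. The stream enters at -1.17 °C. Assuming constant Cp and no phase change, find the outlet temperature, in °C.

Q = 1770 kJ/min = 106200 kJ/h
ΔT = Q/(ṁ·Cp) = 106200/(1720×2.15) = 28.718 K
T_out = -1.17 − 28.718 = -29.888 °C

T_out = -29.9 °C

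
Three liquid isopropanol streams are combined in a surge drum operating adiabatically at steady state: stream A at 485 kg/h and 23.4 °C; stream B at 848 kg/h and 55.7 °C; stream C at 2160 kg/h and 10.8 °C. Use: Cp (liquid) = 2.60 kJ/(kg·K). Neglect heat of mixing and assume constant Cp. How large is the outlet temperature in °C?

Adiabatic, steady state ⇒ Σ ṁᵢCp,ᵢ(T_out − Tᵢ) = 0
Σ ṁᵢCp,ᵢTᵢ = 485×2.60×23.4 + 848×2.60×55.7 + 2160×2.60×10.8 = 212970
Σ ṁᵢCp,ᵢ = 485×2.60 + 848×2.60 + 2160×2.60 = 9081.8
T_out = 212970 / 9081.8 = 23.45 °C

T_out = 23.4 °C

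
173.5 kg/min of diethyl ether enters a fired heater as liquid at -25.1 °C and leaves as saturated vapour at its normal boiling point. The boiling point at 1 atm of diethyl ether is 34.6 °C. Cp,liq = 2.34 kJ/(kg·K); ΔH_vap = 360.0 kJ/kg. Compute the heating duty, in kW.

liquid -25.1→34.6 °C: 139.7 kJ/kg
vaporisation at 34.6 °C: 360 kJ/kg
Δh = 139.7 + 360 = 499.7 kJ/kg
Q = ṁ·Δh = 173.5 kg/min × 499.7 kJ/kg = 86698 kJ/min
|Q| = 1445 kW

Q = 1440 kW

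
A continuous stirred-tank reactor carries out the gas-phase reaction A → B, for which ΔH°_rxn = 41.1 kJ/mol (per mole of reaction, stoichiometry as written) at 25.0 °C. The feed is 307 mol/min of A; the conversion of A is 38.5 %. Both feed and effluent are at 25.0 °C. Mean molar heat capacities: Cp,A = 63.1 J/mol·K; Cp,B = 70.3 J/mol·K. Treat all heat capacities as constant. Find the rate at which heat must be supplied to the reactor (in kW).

Extent of reaction ξ = 0.385 × 307 = 118.2 mol/min
Reaction term: ξ·ΔH°_rxn = 118.2 × 41.1 = 4857.8 kJ/min
Q = ΔH = 4857.8 kJ/min = 80.964 kW
Heat supplied = 80.964 kW

Q_in = 81.0 kW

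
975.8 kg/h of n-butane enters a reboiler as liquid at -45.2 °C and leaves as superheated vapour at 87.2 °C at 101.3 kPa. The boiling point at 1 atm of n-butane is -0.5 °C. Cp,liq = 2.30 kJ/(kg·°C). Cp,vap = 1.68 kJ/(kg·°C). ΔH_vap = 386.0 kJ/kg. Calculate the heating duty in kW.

Q = 172 kW

liquid -45.2→-0.5 °C: 102.81 kJ/kg
vaporisation at -0.5 °C: 386 kJ/kg
vapour -0.5→87.2 °C: 147.34 kJ/kg
Δh = 102.81 + 386 + 147.34 = 636.15 kJ/kg
Q = ṁ·Δh = 975.8 kg/h × 636.15 kJ/kg = 620750 kJ/h
|Q| = 172.43 kW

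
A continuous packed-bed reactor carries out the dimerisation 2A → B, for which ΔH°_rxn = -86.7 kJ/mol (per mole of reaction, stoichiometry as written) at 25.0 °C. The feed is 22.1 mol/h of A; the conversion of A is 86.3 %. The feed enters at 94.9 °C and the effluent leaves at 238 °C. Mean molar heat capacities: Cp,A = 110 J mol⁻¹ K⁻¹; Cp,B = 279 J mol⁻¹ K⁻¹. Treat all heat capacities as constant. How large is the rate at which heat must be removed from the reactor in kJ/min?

Extent of reaction ξ = 0.863 × 22.1 / 2 = 9.5362 mol/h
Reaction term: ξ·ΔH°_rxn = 9.5362 × -86.7 = -826.78 kJ/h
Sensible, feed 94.9→25 °C: -169.93 kJ/h
Outlet flows (mol/h): A 3.0277, B 9.5362
Sensible, products 25→238 °C: 637.64 kJ/h
Q = ΔH = -359.07 kJ/h = -0.099741 kW
Heat removed = 5.9845 kJ/min

Q_out = 5.98 kJ/min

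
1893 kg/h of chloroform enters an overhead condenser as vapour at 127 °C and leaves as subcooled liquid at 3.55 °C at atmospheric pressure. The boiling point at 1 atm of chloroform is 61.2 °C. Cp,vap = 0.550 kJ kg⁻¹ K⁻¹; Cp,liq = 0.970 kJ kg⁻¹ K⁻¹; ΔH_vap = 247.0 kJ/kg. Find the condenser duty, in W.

vapour 127→61.2 °C: -36.19 kJ/kg
condensation at 61.2 °C: -247 kJ/kg
liquid 61.2→3.55 °C: -55.921 kJ/kg
Δh = -36.19 + -247 + -55.921 = -339.11 kJ/kg
Q = ṁ·Δh = 1893 kg/h × -339.11 kJ/kg = -641940 kJ/h
|Q| = 178.32 kW = 178320 W

Q_c = 178000 W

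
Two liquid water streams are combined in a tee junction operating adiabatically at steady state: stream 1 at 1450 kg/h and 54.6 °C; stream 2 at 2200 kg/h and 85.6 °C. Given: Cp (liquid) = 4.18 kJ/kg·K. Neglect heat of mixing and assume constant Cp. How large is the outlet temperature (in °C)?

T_out = 73.3 °C

No heat crosses the boundary, so H_out = H_in.
Σ ṁᵢCp,ᵢTᵢ = 1450×4.18×54.6 + 2200×4.18×85.6 = 1.1181e+06
Σ ṁᵢCp,ᵢ = 1450×4.18 + 2200×4.18 = 15257
T_out = 1.1181e+06 / 15257 = 73.285 °C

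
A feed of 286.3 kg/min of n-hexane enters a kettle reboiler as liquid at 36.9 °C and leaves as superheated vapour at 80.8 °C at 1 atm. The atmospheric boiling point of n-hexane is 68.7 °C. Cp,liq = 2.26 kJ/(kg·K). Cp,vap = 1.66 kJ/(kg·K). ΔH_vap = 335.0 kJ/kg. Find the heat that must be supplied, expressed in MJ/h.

liquid 36.9→68.7 °C: 71.868 kJ/kg
vaporisation at 68.7 °C: 335 kJ/kg
vapour 68.7→80.8 °C: 20.086 kJ/kg
Δh = 71.868 + 335 + 20.086 = 426.95 kJ/kg
Q = ṁ·Δh = 286.3 kg/min × 426.95 kJ/kg = 122240 kJ/min
|Q| = 2037.3 kW = 7334.2 MJ/h

Q = 7330 MJ/h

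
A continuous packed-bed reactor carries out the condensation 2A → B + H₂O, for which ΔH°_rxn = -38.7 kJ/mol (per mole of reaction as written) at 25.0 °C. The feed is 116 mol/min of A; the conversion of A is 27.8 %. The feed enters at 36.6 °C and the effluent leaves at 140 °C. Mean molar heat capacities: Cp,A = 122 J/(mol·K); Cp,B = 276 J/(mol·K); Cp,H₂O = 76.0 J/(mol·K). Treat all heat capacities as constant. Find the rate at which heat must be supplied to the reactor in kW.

Q_in = 17.3 kW

Extent of reaction ξ = 0.278 × 116 / 2 = 16.124 mol/min
Reaction term: ξ·ΔH°_rxn = 16.124 × -38.7 = -624 kJ/min
Sensible, feed 36.6→25 °C: -164.16 kJ/min
Outlet flows (mol/min): A 83.752, B 16.124, H₂O 16.124
Sensible, products 25→140 °C: 1827.7 kJ/min
Q = ΔH = 1039.6 kJ/min = 17.326 kW
Heat supplied = 17.326 kW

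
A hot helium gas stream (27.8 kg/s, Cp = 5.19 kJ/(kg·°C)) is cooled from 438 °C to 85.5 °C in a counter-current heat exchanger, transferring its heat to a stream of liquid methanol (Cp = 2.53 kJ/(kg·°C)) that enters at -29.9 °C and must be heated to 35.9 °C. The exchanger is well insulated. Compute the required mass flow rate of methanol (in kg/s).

ṁ_c = 306 kg/s

Heat released by hot stream: Q = 27.8 × 5.19 × (438 − 85.5) = 50859 kJ/s
Energy balance on cold side (adiabatic exchanger): Q = ṁ_c·Cp_c·(T_c,out − T_c,in)
ṁ_c = 50859 / [2.53 × (35.9 − -29.9)] = 305.51 kg/s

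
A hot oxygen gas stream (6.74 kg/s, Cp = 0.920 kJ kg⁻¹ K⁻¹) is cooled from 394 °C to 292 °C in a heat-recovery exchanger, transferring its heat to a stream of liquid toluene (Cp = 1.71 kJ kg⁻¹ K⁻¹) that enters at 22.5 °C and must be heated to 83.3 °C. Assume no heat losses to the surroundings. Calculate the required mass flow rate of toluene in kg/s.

Heat released by hot stream: Q = 6.74 × 0.920 × (394 − 292) = 632.48 kJ/s
Energy balance on cold side (adiabatic exchanger): Q = ṁ_c·Cp_c·(T_c,out − T_c,in)
ṁ_c = 632.48 / [1.71 × (83.3 − 22.5)] = 6.0834 kg/s

ṁ_c = 6.08 kg/s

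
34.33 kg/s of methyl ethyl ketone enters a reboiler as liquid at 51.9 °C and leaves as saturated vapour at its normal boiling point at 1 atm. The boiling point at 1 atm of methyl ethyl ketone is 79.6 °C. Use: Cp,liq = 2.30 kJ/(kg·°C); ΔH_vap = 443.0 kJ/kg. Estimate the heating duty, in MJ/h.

liquid 51.9→79.6 °C: 63.71 kJ/kg
vaporisation at 79.6 °C: 443 kJ/kg
Δh = 63.71 + 443 = 506.71 kJ/kg
Q = ṁ·Δh = 34.33 kg/s × 506.71 kJ/kg = 17395 kJ/s
|Q| = 17395 kW = 62623 MJ/h

Q = 62600 MJ/h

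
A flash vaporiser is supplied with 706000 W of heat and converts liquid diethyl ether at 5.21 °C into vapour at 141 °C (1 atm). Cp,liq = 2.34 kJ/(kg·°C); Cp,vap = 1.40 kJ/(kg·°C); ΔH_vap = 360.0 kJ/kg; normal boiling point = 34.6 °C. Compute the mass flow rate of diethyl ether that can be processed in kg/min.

ṁ = 73.3 kg/min

Δh = 2.34×(34.6−5.21) + 360.0 + 1.40×(141−34.6) = 577.73 kJ/kg
Q = 706000 W = 706 kJ/s = 42360 kJ/min
ṁ = Q/Δh = 42360 / 577.73 = 73.321 kg/min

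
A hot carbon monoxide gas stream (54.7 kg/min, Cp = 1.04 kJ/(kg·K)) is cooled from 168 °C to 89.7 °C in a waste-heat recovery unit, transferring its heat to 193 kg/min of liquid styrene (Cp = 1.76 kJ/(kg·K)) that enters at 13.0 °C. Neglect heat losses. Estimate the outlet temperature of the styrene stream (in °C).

Heat released by hot stream: Q = 54.7 × 1.04 × (168 − 89.7) = 4454.3 kJ/min
Energy balance on cold side (adiabatic exchanger): Q = ṁ_c·Cp_c·(T_c,out − T_c,in)
T_c,out = 13.0 + 4454.3/(193 × 1.76) = 26.113 °C

T_c,out = 26.1 °C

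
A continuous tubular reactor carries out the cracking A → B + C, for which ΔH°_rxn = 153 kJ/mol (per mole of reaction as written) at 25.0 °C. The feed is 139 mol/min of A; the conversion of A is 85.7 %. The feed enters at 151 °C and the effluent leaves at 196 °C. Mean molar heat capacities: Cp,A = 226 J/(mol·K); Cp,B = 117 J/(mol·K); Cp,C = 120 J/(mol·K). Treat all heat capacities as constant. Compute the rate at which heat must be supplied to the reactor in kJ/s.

Extent of reaction ξ = 0.857 × 139 = 119.12 mol/min
Reaction term: ξ·ΔH°_rxn = 119.12 × 153 = 18226 kJ/min
Sensible, feed 151→25 °C: -3958.2 kJ/min
Outlet flows (mol/min): A 19.877, B 119.12, C 119.12
Sensible, products 25→196 °C: 5595.9 kJ/min
Q = ΔH = 19864 kJ/min = 331.06 kW
Heat supplied = 331.06 kJ/s

Q_in = 331 kJ/s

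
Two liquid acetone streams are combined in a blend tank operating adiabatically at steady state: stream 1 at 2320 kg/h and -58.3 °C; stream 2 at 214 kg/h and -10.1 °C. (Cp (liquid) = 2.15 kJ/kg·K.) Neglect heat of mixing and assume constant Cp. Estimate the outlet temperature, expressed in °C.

Adiabatic, steady state ⇒ Σ ṁᵢCp,ᵢ(T_out − Tᵢ) = 0
T_out = Σ ṁᵢCp,ᵢTᵢ / Σ ṁᵢCp,ᵢ
      = -295450 / 5448.1 = -54.229 °C

T_out = -54.2 °C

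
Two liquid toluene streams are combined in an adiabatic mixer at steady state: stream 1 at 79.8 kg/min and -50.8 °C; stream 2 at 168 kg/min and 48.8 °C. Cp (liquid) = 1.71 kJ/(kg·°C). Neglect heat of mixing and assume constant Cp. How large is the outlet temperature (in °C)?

T_out = 16.7 °C

Adiabatic, steady state ⇒ Σ ṁᵢCp,ᵢ(T_out − Tᵢ) = 0
T_out = Σ ṁᵢCp,ᵢTᵢ / Σ ṁᵢCp,ᵢ
      = 7087.2 / 423.74 = 16.725 °C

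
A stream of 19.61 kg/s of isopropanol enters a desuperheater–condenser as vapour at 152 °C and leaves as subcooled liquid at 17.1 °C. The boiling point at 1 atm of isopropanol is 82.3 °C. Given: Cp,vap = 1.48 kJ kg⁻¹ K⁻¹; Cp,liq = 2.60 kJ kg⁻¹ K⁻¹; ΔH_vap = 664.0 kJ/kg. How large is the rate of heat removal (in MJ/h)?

vapour 152→82.3 °C: -103.16 kJ/kg
condensation at 82.3 °C: -664 kJ/kg
liquid 82.3→17.1 °C: -169.52 kJ/kg
Δh = -103.16 + -664 + -169.52 = -936.68 kJ/kg
Q = ṁ·Δh = 19.61 kg/s × -936.68 kJ/kg = -18368 kJ/s
|Q| = 18368 kW = 66126 MJ/h

Q_c = 66100 MJ/h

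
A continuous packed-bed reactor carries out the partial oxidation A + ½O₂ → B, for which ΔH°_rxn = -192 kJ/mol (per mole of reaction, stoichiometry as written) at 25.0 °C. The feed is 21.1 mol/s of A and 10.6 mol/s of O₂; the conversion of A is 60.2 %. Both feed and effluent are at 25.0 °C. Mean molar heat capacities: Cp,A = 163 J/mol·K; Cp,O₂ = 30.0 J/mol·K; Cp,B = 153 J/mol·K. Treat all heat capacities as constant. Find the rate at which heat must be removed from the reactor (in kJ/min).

Extent of reaction ξ = 0.602 × 21.1 = 12.702 mol/s
Reaction term: ξ·ΔH°_rxn = 12.702 × -192 = -2438.8 kJ/s
Q = ΔH = -2438.8 kJ/s = -2438.8 kW
Heat removed = 146330 kJ/min

Q_out = 146000 kJ/min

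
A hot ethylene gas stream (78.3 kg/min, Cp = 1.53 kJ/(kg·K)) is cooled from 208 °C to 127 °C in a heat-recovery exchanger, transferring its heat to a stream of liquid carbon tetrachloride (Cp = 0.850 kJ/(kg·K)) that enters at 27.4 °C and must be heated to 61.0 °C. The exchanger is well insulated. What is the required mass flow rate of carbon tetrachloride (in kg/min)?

Heat released by hot stream: Q = 78.3 × 1.53 × (208 − 127) = 9703.7 kJ/min
Energy balance on cold side (adiabatic exchanger): Q = ṁ_c·Cp_c·(T_c,out − T_c,in)
ṁ_c = 9703.7 / [0.850 × (61.0 − 27.4)] = 339.77 kg/min

ṁ_c = 340 kg/min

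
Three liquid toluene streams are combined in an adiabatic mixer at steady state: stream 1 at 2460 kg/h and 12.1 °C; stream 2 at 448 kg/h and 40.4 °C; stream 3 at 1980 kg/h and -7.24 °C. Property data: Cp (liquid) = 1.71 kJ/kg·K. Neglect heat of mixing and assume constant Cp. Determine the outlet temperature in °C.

T_out = 6.86 °C

Adiabatic, steady state ⇒ Σ ṁᵢCp,ᵢ(T_out − Tᵢ) = 0
T_out = Σ ṁᵢCp,ᵢTᵢ / Σ ṁᵢCp,ᵢ
      = 57336 / 8358.5 = 6.8597 °C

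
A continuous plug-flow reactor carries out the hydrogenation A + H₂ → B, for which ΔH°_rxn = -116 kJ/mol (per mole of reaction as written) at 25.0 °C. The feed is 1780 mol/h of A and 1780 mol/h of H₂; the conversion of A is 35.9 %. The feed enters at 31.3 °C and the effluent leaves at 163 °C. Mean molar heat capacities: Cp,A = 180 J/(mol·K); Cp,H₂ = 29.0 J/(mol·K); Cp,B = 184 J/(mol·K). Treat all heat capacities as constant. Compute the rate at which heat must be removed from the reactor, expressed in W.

Extent of reaction ξ = 0.359 × 1780 = 639.02 mol/h
Reaction term: ξ·ΔH°_rxn = 639.02 × -116 = -74126 kJ/h
Sensible, feed 31.3→25 °C: -2343.7 kJ/h
Outlet flows (mol/h): A 1141, H₂ 1141, B 639.02
Sensible, products 25→163 °C: 49134 kJ/h
Q = ΔH = -27336 kJ/h = -7.5933 kW
Heat removed = 7593.3 W

Q_out = 7590 W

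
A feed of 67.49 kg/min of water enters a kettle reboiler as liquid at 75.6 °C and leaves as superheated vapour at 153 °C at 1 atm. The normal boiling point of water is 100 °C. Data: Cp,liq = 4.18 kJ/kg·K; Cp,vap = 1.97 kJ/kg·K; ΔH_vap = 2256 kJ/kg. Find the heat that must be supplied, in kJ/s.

liquid 75.6→100 °C: 101.99 kJ/kg
vaporisation at 100 °C: 2256 kJ/kg
vapour 100→153 °C: 104.41 kJ/kg
Δh = 101.99 + 2256 + 104.41 = 2462.4 kJ/kg
Q = ṁ·Δh = 67.49 kg/min × 2462.4 kJ/kg = 166190 kJ/min
|Q| = 2769.8 kW

Q = 2770 kJ/s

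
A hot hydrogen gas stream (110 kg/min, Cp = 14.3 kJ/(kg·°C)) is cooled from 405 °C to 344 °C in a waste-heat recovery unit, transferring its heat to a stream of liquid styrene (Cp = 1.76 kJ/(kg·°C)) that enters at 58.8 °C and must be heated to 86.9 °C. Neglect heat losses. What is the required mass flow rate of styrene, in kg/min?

Heat released by hot stream: Q = 110 × 14.3 × (405 − 344) = 95953 kJ/min
Energy balance on cold side (adiabatic exchanger): Q = ṁ_c·Cp_c·(T_c,out − T_c,in)
ṁ_c = 95953 / [1.76 × (86.9 − 58.8)] = 1940.2 kg/min

ṁ_c = 1940 kg/min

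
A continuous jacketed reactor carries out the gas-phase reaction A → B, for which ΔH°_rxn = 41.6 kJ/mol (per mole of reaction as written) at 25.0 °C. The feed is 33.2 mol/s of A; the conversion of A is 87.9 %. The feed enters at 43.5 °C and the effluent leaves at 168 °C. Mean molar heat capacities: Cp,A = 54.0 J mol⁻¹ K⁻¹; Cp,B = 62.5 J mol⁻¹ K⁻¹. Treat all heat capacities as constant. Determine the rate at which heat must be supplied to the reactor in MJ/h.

Q_in = 5300 MJ/h

Extent of reaction ξ = 0.879 × 33.2 = 29.183 mol/s
Reaction term: ξ·ΔH°_rxn = 29.183 × 41.6 = 1214 kJ/s
Sensible, feed 43.5→25 °C: -33.167 kJ/s
Outlet flows (mol/s): A 4.0172, B 29.183
Sensible, products 25→168 °C: 291.84 kJ/s
Q = ΔH = 1472.7 kJ/s = 1472.7 kW
Heat supplied = 5301.6 MJ/h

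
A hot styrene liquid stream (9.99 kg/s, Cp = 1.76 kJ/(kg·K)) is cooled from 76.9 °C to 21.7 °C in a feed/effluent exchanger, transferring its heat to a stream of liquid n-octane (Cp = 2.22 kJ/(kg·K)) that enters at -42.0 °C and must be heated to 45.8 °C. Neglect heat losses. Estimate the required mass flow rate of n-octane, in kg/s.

ṁ_c = 4.98 kg/s

Heat released by hot stream: Q = 9.99 × 1.76 × (76.9 − 21.7) = 970.55 kJ/s
Energy balance on cold side (adiabatic exchanger): Q = ṁ_c·Cp_c·(T_c,out − T_c,in)
ṁ_c = 970.55 / [2.22 × (45.8 − -42.0)] = 4.9793 kg/s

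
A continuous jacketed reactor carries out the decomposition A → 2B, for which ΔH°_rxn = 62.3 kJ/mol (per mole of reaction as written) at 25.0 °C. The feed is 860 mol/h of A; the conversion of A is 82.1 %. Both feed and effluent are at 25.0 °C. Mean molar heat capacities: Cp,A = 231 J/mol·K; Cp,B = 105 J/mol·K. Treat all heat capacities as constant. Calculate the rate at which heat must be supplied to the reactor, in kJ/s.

Q_in = 12.2 kJ/s

Extent of reaction ξ = 0.821 × 860 = 706.06 mol/h
Reaction term: ξ·ΔH°_rxn = 706.06 × 62.3 = 43988 kJ/h
Q = ΔH = 43988 kJ/h = 12.219 kW
Heat supplied = 12.219 kJ/s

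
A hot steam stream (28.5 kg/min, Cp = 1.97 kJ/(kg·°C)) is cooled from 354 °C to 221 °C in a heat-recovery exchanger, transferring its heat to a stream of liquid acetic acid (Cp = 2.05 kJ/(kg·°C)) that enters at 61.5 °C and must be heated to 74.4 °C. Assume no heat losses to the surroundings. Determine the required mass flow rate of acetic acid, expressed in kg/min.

ṁ_c = 282 kg/min

Heat released by hot stream: Q = 28.5 × 1.97 × (354 − 221) = 7467.3 kJ/min
Energy balance on cold side (adiabatic exchanger): Q = ṁ_c·Cp_c·(T_c,out − T_c,in)
ṁ_c = 7467.3 / [2.05 × (74.4 − 61.5)] = 282.37 kg/min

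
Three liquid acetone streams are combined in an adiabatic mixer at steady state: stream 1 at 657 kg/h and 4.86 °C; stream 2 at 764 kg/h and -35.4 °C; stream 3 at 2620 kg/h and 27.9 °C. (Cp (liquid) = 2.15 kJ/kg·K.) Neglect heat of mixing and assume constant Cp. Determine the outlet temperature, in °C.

No heat crosses the boundary, so H_out = H_in.
T_out = Σ ṁᵢCp,ᵢTᵢ / Σ ṁᵢCp,ᵢ
      = 105880 / 8688.1 = 12.186 °C

T_out = 12.2 °C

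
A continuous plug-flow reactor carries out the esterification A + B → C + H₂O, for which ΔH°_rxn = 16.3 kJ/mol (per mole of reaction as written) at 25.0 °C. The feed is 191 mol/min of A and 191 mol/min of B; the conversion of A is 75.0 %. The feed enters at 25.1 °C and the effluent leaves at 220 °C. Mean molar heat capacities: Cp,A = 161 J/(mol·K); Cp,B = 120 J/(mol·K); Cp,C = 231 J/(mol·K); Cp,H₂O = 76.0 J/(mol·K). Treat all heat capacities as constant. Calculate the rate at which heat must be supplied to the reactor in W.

Extent of reaction ξ = 0.750 × 191 = 143.25 mol/min
Reaction term: ξ·ΔH°_rxn = 143.25 × 16.3 = 2335 kJ/min
Sensible, feed 25.1→25 °C: -5.3671 kJ/min
Outlet flows (mol/min): A 47.75, B 47.75, C 143.25, H₂O 143.25
Sensible, products 25→220 °C: 11192 kJ/min
Q = ΔH = 13522 kJ/min = 225.36 kW
Heat supplied = 225360 W

Q_in = 225000 W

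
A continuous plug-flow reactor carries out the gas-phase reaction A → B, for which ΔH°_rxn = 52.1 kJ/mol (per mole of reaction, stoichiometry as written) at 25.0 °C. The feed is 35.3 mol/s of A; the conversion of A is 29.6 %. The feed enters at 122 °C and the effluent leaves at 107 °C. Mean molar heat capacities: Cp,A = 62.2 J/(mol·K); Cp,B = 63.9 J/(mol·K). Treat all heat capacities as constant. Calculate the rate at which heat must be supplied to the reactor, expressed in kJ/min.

Q_in = 30800 kJ/min

Extent of reaction ξ = 0.296 × 35.3 = 10.449 mol/s
Reaction term: ξ·ΔH°_rxn = 10.449 × 52.1 = 544.38 kJ/s
Sensible, feed 122→25 °C: -212.98 kJ/s
Outlet flows (mol/s): A 24.851, B 10.449
Sensible, products 25→107 °C: 181.5 kJ/s
Q = ΔH = 512.9 kJ/s = 512.9 kW
Heat supplied = 30774 kJ/min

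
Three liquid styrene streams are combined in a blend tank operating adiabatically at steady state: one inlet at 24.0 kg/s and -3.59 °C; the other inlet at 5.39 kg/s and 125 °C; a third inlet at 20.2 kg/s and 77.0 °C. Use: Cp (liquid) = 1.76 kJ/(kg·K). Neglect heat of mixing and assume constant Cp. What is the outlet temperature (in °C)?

Energy balance with Q = 0: Σ ṁᵢCp,ᵢ(T_out − Tᵢ) = 0
Σ ṁᵢCp,ᵢTᵢ = 24.0×1.76×-3.59 + 5.39×1.76×125 + 20.2×1.76×77.0 = 3771.7
Σ ṁᵢCp,ᵢ = 24.0×1.76 + 5.39×1.76 + 20.2×1.76 = 87.278
T_out = 3771.7 / 87.278 = 43.214 °C

T_out = 43.2 °C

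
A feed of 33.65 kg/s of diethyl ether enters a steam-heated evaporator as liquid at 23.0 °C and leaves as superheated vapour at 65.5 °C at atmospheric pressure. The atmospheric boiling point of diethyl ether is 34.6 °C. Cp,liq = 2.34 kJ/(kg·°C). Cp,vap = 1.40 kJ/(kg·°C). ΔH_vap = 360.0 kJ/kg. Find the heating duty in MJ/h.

liquid 23.0→34.6 °C: 27.144 kJ/kg
vaporisation at 34.6 °C: 360 kJ/kg
vapour 34.6→65.5 °C: 43.26 kJ/kg
Δh = 27.144 + 360 + 43.26 = 430.4 kJ/kg
Q = ṁ·Δh = 33.65 kg/s × 430.4 kJ/kg = 14483 kJ/s
|Q| = 14483 kW = 52139 MJ/h

Q = 52100 MJ/h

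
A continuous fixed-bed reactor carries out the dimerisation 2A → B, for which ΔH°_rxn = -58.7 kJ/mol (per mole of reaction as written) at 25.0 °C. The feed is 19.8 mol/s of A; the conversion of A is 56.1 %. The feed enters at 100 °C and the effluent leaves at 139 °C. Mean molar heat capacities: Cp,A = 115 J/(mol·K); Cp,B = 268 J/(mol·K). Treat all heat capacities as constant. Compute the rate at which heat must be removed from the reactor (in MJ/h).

Q_out = 767 MJ/h

Extent of reaction ξ = 0.561 × 19.8 / 2 = 5.5539 mol/s
Reaction term: ξ·ΔH°_rxn = 5.5539 × -58.7 = -326.01 kJ/s
Sensible, feed 100→25 °C: -170.78 kJ/s
Outlet flows (mol/s): A 8.6922, B 5.5539
Sensible, products 25→139 °C: 283.64 kJ/s
Q = ΔH = -213.15 kJ/s = -213.15 kW
Heat removed = 767.35 MJ/h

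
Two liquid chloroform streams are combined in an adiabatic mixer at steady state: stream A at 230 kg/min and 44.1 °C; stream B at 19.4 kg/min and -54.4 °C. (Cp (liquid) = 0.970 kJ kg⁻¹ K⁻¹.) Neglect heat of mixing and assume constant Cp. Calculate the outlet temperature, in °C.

T_out = 36.4 °C

No heat crosses the boundary, so H_out = H_in.
Σ ṁᵢCp,ᵢTᵢ = 230×0.970×44.1 + 19.4×0.970×-54.4 = 8815
Σ ṁᵢCp,ᵢ = 230×0.970 + 19.4×0.970 = 241.92
T_out = 8815 / 241.92 = 36.438 °C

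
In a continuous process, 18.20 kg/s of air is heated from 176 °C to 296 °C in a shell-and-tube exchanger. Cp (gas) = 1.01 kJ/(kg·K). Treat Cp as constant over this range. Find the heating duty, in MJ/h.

Q = 7940 MJ/h

Q = ṁ·Cp·ΔT = 18.20 × 1.01 × (296 − 176) = 2205.8 kJ/s
Heating duty = 7941 MJ/h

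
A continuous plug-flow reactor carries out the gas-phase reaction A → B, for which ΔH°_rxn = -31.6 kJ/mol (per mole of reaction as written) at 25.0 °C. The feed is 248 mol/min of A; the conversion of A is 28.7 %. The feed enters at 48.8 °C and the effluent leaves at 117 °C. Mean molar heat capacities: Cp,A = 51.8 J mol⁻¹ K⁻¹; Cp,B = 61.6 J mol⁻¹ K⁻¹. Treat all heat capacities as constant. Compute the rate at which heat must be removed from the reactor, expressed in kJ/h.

Extent of reaction ξ = 0.287 × 248 = 71.176 mol/min
Reaction term: ξ·ΔH°_rxn = 71.176 × -31.6 = -2249.2 kJ/min
Sensible, feed 48.8→25 °C: -305.74 kJ/min
Outlet flows (mol/min): A 176.82, B 71.176
Sensible, products 25→117 °C: 1246 kJ/min
Q = ΔH = -1308.9 kJ/min = -21.814 kW
Heat removed = 78532 kJ/h

Q_out = 78500 kJ/h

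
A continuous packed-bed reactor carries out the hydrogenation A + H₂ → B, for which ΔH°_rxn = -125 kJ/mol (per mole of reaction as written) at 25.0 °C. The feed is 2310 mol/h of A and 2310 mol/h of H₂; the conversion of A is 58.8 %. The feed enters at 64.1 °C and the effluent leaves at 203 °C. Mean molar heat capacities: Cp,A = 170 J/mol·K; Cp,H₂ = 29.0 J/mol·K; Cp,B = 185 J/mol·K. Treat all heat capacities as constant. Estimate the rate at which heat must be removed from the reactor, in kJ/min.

Extent of reaction ξ = 0.588 × 2310 = 1358.3 mol/h
Reaction term: ξ·ΔH°_rxn = 1358.3 × -125 = -169780 kJ/h
Sensible, feed 64.1→25 °C: -17974 kJ/h
Outlet flows (mol/h): A 951.72, H₂ 951.72, B 1358.3
Sensible, products 25→203 °C: 78440 kJ/h
Q = ΔH = -109320 kJ/h = -30.366 kW
Heat removed = 1822 kJ/min

Q_out = 1820 kJ/min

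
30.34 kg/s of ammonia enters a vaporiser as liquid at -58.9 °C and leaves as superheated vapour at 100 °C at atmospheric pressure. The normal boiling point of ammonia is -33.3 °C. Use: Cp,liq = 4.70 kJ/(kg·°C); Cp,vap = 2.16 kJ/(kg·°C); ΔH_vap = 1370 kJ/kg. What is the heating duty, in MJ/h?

Q = 194000 MJ/h

liquid -58.9→-33.3 °C: 120.32 kJ/kg
vaporisation at -33.3 °C: 1370 kJ/kg
vapour -33.3→100 °C: 287.93 kJ/kg
Δh = 120.32 + 1370 + 287.93 = 1778.2 kJ/kg
Q = ṁ·Δh = 30.34 kg/s × 1778.2 kJ/kg = 53952 kJ/s
|Q| = 53952 kW = 194230 MJ/h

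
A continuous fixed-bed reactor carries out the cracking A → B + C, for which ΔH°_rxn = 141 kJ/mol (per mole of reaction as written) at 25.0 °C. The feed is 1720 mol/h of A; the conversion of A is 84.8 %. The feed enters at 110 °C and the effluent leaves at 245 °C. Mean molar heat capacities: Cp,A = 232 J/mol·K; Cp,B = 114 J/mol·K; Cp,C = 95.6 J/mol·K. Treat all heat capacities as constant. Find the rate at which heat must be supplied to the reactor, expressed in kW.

Q_in = 70.1 kW

Extent of reaction ξ = 0.848 × 1720 = 1458.6 mol/h
Reaction term: ξ·ΔH°_rxn = 1458.6 × 141 = 205660 kJ/h
Sensible, feed 110→25 °C: -33918 kJ/h
Outlet flows (mol/h): A 261.44, B 1458.6, C 1458.6
Sensible, products 25→245 °C: 80601 kJ/h
Q = ΔH = 252340 kJ/h = 70.094 kW
Heat supplied = 70.094 kW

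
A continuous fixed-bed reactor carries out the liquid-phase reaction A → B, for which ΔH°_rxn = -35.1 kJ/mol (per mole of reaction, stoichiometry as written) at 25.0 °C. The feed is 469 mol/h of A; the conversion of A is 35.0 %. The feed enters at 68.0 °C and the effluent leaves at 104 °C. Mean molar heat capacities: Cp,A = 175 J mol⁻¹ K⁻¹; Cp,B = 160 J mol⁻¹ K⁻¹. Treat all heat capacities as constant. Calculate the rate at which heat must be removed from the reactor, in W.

Q_out = 834 W

Extent of reaction ξ = 0.350 × 469 = 164.15 mol/h
Reaction term: ξ·ΔH°_rxn = 164.15 × -35.1 = -5761.7 kJ/h
Sensible, feed 68.0→25 °C: -3529.2 kJ/h
Outlet flows (mol/h): A 304.85, B 164.15
Sensible, products 25→104 °C: 6289.4 kJ/h
Q = ΔH = -3001.5 kJ/h = -0.83375 kW
Heat removed = 833.75 W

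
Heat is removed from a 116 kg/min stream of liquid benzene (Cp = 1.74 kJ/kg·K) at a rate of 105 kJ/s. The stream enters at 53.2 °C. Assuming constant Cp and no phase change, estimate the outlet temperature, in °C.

Q = 105 kJ/s = 6300 kJ/min
ΔT = Q/(ṁ·Cp) = 6300/(116×1.74) = 31.213 K
T_out = 53.2 − 31.213 = 21.987 °C

T_out = 22.0 °C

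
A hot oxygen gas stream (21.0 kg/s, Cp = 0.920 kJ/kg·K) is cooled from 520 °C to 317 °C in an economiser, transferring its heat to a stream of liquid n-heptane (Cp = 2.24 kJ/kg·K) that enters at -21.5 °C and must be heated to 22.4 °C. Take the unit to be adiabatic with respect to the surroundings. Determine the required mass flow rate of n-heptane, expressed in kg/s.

ṁ_c = 39.9 kg/s

Heat released by hot stream: Q = 21.0 × 0.920 × (520 − 317) = 3922 kJ/s
Energy balance on cold side (adiabatic exchanger): Q = ṁ_c·Cp_c·(T_c,out − T_c,in)
ṁ_c = 3922 / [2.24 × (22.4 − -21.5)] = 39.883 kg/s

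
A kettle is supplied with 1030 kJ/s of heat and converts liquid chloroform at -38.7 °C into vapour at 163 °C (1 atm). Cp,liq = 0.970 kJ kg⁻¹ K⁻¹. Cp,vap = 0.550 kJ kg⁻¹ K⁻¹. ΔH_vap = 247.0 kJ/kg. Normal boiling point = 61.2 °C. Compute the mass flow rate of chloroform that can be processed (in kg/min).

Δh = 0.970×(61.2−-38.7) + 247.0 + 0.550×(163−61.2) = 399.89 kJ/kg
Q = 1030 kJ/s = 1030 kJ/s = 61800 kJ/min
ṁ = Q/Δh = 61800 / 399.89 = 154.54 kg/min

ṁ = 155 kg/min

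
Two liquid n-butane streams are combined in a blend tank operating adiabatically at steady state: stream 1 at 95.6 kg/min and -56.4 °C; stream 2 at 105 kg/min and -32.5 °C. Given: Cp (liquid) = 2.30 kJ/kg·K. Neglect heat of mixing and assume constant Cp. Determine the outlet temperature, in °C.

Adiabatic, steady state ⇒ Σ ṁᵢCp,ᵢ(T_out − Tᵢ) = 0
Σ ṁᵢCp,ᵢTᵢ = 95.6×2.30×-56.4 + 105×2.30×-32.5 = -20250
Σ ṁᵢCp,ᵢ = 95.6×2.30 + 105×2.30 = 461.38
T_out = -20250 / 461.38 = -43.89 °C

T_out = -43.9 °C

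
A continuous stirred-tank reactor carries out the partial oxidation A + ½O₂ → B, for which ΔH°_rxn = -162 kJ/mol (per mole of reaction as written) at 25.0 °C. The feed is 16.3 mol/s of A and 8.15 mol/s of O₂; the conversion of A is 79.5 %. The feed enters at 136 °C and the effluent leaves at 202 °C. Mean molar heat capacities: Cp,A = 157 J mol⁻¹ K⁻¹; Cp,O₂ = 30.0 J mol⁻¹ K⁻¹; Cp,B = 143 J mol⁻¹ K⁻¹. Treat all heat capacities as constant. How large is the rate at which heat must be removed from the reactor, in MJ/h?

Extent of reaction ξ = 0.795 × 16.3 = 12.959 mol/s
Reaction term: ξ·ΔH°_rxn = 12.959 × -162 = -2099.3 kJ/s
Sensible, feed 136→25 °C: -311.2 kJ/s
Outlet flows (mol/s): A 3.3415, O₂ 1.6707, B 12.959
Sensible, products 25→202 °C: 429.72 kJ/s
Q = ΔH = -1980.8 kJ/s = -1980.8 kW
Heat removed = 7130.7 MJ/h

Q_out = 7130 MJ/h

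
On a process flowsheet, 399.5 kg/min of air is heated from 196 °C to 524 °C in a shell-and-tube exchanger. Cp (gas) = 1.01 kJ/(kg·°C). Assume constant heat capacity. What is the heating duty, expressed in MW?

Q = 2.21 MW

Q = ṁ·Cp·ΔT = 399.5 × 1.01 × (524 − 196) = 132350 kJ/min
Converting: 132350 / 60 s = 2205.8 kW
Heating duty = 2.2058 MW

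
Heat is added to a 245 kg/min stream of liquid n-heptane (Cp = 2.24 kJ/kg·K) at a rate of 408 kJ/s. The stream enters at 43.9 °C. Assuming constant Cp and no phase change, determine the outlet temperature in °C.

Q = 408 kJ/s = 24480 kJ/min
ΔT = Q/(ṁ·Cp) = 24480/(245×2.24) = 44.606 K
T_out = 43.9 + 44.606 = 88.506 °C

T_out = 88.5 °C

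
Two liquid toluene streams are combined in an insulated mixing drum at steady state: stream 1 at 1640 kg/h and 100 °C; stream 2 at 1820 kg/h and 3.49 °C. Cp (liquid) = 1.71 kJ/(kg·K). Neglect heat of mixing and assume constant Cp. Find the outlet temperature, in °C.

Adiabatic, steady state ⇒ Σ ṁᵢCp,ᵢ(T_out − Tᵢ) = 0
T_out = Σ ṁᵢCp,ᵢTᵢ / Σ ṁᵢCp,ᵢ
      = 291300 / 5916.6 = 49.235 °C

T_out = 49.2 °C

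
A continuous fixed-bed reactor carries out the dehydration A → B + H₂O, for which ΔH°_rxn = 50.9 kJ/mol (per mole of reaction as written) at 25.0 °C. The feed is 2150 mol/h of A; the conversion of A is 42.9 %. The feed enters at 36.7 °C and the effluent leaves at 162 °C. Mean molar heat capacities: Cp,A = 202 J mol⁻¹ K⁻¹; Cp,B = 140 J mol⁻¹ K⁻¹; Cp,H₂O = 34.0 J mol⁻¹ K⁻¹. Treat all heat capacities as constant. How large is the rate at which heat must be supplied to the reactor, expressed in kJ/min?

Extent of reaction ξ = 0.429 × 2150 = 922.35 mol/h
Reaction term: ξ·ΔH°_rxn = 922.35 × 50.9 = 46948 kJ/h
Sensible, feed 36.7→25 °C: -5081.3 kJ/h
Outlet flows (mol/h): A 1227.7, B 922.35, H₂O 922.35
Sensible, products 25→162 °C: 55961 kJ/h
Q = ΔH = 97827 kJ/h = 27.174 kW
Heat supplied = 1630.5 kJ/min

Q_in = 1630 kJ/min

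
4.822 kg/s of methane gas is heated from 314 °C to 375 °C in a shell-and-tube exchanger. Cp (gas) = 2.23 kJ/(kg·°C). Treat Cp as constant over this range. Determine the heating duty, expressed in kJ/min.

Q = ṁ·Cp·ΔT = 4.822 × 2.23 × (375 − 314) = 655.94 kJ/s
Heating duty = 39356 kJ/min

Q = 39400 kJ/min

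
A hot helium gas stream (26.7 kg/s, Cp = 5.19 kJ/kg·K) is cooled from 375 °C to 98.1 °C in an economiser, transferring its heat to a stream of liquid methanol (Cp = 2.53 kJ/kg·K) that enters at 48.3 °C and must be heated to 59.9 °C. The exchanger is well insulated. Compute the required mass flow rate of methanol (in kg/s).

ṁ_c = 1310 kg/s

Heat released by hot stream: Q = 26.7 × 5.19 × (375 − 98.1) = 38371 kJ/s
Energy balance on cold side (adiabatic exchanger): Q = ṁ_c·Cp_c·(T_c,out − T_c,in)
ṁ_c = 38371 / [2.53 × (59.9 − 48.3)] = 1307.4 kg/s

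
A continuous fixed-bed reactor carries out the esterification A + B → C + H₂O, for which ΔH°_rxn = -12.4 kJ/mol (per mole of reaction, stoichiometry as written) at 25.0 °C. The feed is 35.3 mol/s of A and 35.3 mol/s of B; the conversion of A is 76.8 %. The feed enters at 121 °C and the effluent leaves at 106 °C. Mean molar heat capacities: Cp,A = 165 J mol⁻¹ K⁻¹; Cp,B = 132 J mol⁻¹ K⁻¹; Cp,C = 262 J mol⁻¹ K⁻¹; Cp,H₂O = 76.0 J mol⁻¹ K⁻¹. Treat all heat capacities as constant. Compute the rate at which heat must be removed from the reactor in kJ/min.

Extent of reaction ξ = 0.768 × 35.3 = 27.11 mol/s
Reaction term: ξ·ΔH°_rxn = 27.11 × -12.4 = -336.17 kJ/s
Sensible, feed 121→25 °C: -1006.5 kJ/s
Outlet flows (mol/s): A 8.1896, B 8.1896, C 27.11, H₂O 27.11
Sensible, products 25→106 °C: 939.25 kJ/s
Q = ΔH = -403.4 kJ/s = -403.4 kW
Heat removed = 24204 kJ/min

Q_out = 24200 kJ/min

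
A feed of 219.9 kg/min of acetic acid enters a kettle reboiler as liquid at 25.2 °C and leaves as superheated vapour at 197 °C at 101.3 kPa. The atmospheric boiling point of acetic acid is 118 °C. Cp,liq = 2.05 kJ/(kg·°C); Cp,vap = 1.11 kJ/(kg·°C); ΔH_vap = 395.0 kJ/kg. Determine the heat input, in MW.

Q = 2.47 MW

liquid 25.2→118 °C: 190.24 kJ/kg
vaporisation at 118 °C: 395 kJ/kg
vapour 118→197 °C: 87.69 kJ/kg
Δh = 190.24 + 395 + 87.69 = 672.93 kJ/kg
Q = ṁ·Δh = 219.9 kg/min × 672.93 kJ/kg = 147980 kJ/min
|Q| = 2466.3 kW = 2.4663 MW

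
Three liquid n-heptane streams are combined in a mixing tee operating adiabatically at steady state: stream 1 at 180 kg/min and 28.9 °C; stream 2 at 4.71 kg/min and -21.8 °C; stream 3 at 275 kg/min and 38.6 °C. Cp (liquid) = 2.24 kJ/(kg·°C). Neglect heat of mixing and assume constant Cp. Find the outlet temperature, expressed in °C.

Adiabatic, steady state ⇒ Σ ṁᵢCp,ᵢ(T_out − Tᵢ) = 0
Σ ṁᵢCp,ᵢTᵢ = 180×2.24×28.9 + 4.71×2.24×-21.8 + 275×2.24×38.6 = 35200
Σ ṁᵢCp,ᵢ = 180×2.24 + 4.71×2.24 + 275×2.24 = 1029.8
T_out = 35200 / 1029.8 = 34.183 °C

T_out = 34.2 °C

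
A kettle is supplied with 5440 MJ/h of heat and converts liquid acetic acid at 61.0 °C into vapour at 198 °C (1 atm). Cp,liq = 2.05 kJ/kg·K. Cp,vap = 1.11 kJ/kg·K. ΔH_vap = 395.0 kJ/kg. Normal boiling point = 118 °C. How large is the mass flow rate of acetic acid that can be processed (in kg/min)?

ṁ = 151 kg/min

Δh = 2.05×(118−61.0) + 395.0 + 1.11×(198−118) = 600.65 kJ/kg
Q = 5440 MJ/h = 1511.1 kJ/s = 90667 kJ/min
ṁ = Q/Δh = 90667 / 600.65 = 150.95 kg/min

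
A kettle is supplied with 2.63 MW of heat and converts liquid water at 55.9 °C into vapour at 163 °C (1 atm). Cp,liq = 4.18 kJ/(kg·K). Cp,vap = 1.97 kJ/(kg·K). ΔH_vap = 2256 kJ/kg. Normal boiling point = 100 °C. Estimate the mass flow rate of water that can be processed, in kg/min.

Δh = 4.18×(100−55.9) + 2256 + 1.97×(163−100) = 2564.4 kJ/kg
Q = 2.63 MW = 2630 kJ/s = 157800 kJ/min
ṁ = Q/Δh = 157800 / 2564.4 = 61.534 kg/min

ṁ = 61.5 kg/min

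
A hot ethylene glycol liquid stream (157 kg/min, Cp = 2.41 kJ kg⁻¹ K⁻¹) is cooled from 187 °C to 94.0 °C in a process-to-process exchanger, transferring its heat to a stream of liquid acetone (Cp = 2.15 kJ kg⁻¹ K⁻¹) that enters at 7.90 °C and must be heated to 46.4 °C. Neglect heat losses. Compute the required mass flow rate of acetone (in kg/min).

Heat released by hot stream: Q = 157 × 2.41 × (187 − 94.0) = 35188 kJ/min
Energy balance on cold side (adiabatic exchanger): Q = ṁ_c·Cp_c·(T_c,out − T_c,in)
ṁ_c = 35188 / [2.15 × (46.4 − 7.90)] = 425.11 kg/min

ṁ_c = 425 kg/min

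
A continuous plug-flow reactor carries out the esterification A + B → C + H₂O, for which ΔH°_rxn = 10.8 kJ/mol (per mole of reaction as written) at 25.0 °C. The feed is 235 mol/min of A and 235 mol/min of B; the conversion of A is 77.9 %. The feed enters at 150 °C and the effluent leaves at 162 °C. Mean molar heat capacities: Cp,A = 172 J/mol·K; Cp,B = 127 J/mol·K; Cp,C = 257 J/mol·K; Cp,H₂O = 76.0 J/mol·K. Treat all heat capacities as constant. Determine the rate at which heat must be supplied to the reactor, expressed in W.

Extent of reaction ξ = 0.779 × 235 = 183.06 mol/min
Reaction term: ξ·ΔH°_rxn = 183.06 × 10.8 = 1977.1 kJ/min
Sensible, feed 150→25 °C: -8783.1 kJ/min
Outlet flows (mol/min): A 51.935, B 51.935, C 183.06, H₂O 183.06
Sensible, products 25→162 °C: 10479 kJ/min
Q = ΔH = 3673 kJ/min = 61.217 kW
Heat supplied = 61217 W

Q_in = 61200 W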